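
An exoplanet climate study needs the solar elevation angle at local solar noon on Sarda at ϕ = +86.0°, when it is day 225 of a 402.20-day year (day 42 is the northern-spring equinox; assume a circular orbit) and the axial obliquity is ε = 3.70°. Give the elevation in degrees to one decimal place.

5.0°

Solar longitude: L_s = 360° × (225 − 42)/402.20 = 163.799°.
sin δ = sin 3.70° × sin 163.799° = 0.01800, so δ = +1.032°.
At local noon the hour angle is zero, so the zenith angle equals |ϕ − δ| = |+86.0° − (+1.032°)| = 84.968°.
Elevation = 90° − 84.968° = 5.0°.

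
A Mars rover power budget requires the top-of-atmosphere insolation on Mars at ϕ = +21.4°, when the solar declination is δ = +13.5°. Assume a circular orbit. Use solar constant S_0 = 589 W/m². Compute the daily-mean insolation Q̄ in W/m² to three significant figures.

Q̄ ≈ 196 W/m²

cos h₀ = −tan(+21.4°) tan(+13.500°) = -0.0941, h₀ = 1.6650 rad.
Bracket: h₀ sin ϕ sin δ + cos ϕ cos δ sin h₀ = 1.6650×0.36488×0.23345 + 0.93106×0.97237×0.99556 = 0.141827 + 0.901315 = 1.043142.
Q̄ = (S_0/π) × [bracket] = (589/π) × 1.043142 = 195.6 W/m².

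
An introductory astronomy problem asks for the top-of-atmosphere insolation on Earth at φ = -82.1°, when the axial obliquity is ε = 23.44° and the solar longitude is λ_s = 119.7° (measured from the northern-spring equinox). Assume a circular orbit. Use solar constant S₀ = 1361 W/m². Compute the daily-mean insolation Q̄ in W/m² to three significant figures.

Solar declination: sin δ = sin ε · sin λ_s = sin 23.44° × sin 119.7° = 0.34553, so δ = +20.214°.
cos H₀ = −tan(-82.1°) tan(+20.214°) = 2.6536 ≥ 1 ⇒ polar night, H₀ = 0 and Q̄ = 0.

Q̄ ≈ 0.00 W/m²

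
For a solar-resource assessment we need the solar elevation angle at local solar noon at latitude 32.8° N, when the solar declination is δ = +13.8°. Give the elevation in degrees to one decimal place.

At local noon the hour angle is zero, so the zenith angle equals |φ − δ| = |+32.8° − (+13.800°)| = 19.000°.
Elevation = 90° − 19.000° = 71.0°.

71.0°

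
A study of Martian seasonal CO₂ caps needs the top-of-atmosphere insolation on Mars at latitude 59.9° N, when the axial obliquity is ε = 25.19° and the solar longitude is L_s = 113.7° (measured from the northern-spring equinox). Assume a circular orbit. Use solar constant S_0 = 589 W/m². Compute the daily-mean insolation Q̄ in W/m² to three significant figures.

Q̄ ≈ 210 W/m²

Solar declination: sin δ = sin ε · sin L_s = sin 25.19° × sin 113.7° = 0.38973, so δ = +22.937°.
cos h₀ = −tan(+59.9°) tan(+22.937°) = -0.7300, h₀ = 2.3892 rad.
Bracket: h₀ sin ϕ sin δ + cos ϕ cos δ sin h₀ = 2.3892×0.86515×0.38973 + 0.50151×0.92093×0.68341 = 0.805578 + 0.315637 = 1.121215.
Q̄ = (S_0/π) × [bracket] = (589/π) × 1.121215 = 210.2 W/m².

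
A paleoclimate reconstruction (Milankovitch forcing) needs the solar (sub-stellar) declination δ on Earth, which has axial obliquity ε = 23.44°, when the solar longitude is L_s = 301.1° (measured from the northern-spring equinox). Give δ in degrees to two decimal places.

sin δ = sin ε · sin L_s = sin 23.44° × sin 301.1° = -0.340613.
δ = arcsin(-0.340613) = -19.91°.

δ = -19.91°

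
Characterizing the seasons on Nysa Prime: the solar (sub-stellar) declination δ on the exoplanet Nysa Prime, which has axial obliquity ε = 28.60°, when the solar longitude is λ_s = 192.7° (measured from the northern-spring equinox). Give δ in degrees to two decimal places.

sin δ = sin ε · sin λ_s = sin 28.60° × sin 192.7° = -0.105239.
δ = arcsin(-0.105239) = -6.04°.

δ = -6.04°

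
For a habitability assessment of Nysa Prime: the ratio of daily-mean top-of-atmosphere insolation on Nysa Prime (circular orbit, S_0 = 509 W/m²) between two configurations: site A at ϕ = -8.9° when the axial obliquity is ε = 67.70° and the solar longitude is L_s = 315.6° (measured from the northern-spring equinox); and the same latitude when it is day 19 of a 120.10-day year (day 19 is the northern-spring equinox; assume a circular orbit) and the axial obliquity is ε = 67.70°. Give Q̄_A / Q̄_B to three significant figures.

Q̄_A / Q̄_B ≈ 0.928

— Configuration A (ϕ=-8.9°):
Solar declination: sin δ = sin ε · sin L_s = sin 67.70° × sin 315.6° = -0.64734, so δ = -40.341°.
cos h₀ = −tan(-8.9°) tan(-40.341°) = -0.1330, h₀ = 1.7042 rad.
Bracket: h₀ sin ϕ sin δ + cos ϕ cos δ sin h₀ = 1.7042×-0.15471×-0.64734 + 0.98796×0.76221×0.99112 = 0.170676 + 0.746346 = 0.917022.
Q̄ = (S_0/π) × [bracket] = (509/π) × 0.917022 = 148.58 W/m².
— Configuration B (ϕ=-8.9°):
Solar longitude: L_s = 360° × (19 − 19)/120.10 = 0.000°.
sin δ = sin 67.70° × sin 0.000° = 0.00000, so δ = +0.000°.
cos h₀ = −tan(-8.9°) tan(+0.000°) = 0.0000, h₀ = 1.5708 rad.
Bracket: h₀ sin ϕ sin δ + cos ϕ cos δ sin h₀ = 1.5708×-0.15471×0.00000 + 0.98796×1.00000×1.00000 = -0.000000 + 0.987960 = 0.987960.
Q̄ = (S_0/π) × [bracket] = (509/π) × 0.987960 = 160.07 W/m².
Ratio Q̄_A / Q̄_B = 148.58 / 160.07 = 0.9282.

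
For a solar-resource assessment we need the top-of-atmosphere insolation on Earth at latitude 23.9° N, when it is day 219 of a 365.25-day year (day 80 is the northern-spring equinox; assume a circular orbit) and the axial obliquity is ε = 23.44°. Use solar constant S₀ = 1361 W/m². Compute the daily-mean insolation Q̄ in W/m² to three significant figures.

Solar longitude: λ_s = 360° × (219 − 80)/365.25 = 137.002°.
sin δ = sin 23.44° × sin 137.002° = 0.27128, so δ = +15.740°.
cos H₀ = −tan(+23.9°) tan(+15.740°) = -0.1249, H₀ = 1.6960 rad.
Bracket: H₀ sin φ sin δ + cos φ cos δ sin H₀ = 1.6960×0.40514×0.27128 + 0.91425×0.96250×0.99217 = 0.186401 + 0.873075 = 1.059476.
Q̄ = (S₀/π) × [bracket] = (1361/π) × 1.059476 = 459.0 W/m².

Q̄ ≈ 459 W/m²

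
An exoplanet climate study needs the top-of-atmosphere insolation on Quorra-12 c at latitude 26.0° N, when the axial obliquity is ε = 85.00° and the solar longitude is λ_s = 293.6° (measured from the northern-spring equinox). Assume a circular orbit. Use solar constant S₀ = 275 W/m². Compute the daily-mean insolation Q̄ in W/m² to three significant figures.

Q̄ ≈ 0.00 W/m²

Solar declination: sin δ = sin ε · sin λ_s = sin 85.00° × sin 293.6° = -0.91288, so δ = -65.906°.
cos H₀ = −tan(+26.0°) tan(-65.906°) = 1.0906 ≥ 1 ⇒ polar night, H₀ = 0 and Q̄ = 0.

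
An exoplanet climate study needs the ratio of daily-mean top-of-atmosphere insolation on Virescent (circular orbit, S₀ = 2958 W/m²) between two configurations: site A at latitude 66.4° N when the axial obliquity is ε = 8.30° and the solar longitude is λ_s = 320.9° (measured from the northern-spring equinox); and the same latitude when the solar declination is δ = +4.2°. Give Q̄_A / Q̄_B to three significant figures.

Q̄_A / Q̄_B ≈ 0.542

— Configuration A (φ=+66.4°):
Solar declination: sin δ = sin ε · sin λ_s = sin 8.30° × sin 320.9° = -0.09104, so δ = -5.224°.
cos H₀ = −tan(+66.4°) tan(-5.224°) = 0.2093, H₀ = 1.3600 rad.
Bracket: H₀ sin φ sin δ + cos φ cos δ sin H₀ = 1.3600×0.91636×-0.09104 + 0.40035×0.99585×0.97786 = -0.113459 + 0.389862 = 0.276403.
Q̄ = (S₀/π) × [bracket] = (2958/π) × 0.276403 = 260.25 W/m².
— Configuration B (φ=+66.4°):
cos H₀ = −tan(+66.4°) tan(+4.200°) = -0.1681, H₀ = 1.7397 rad.
Bracket: H₀ sin φ sin δ + cos φ cos δ sin H₀ = 1.7397×0.91636×0.07324 + 0.40035×0.99731×0.98577 = 0.116759 + 0.393591 = 0.510350.
Q̄ = (S₀/π) × [bracket] = (2958/π) × 0.510350 = 480.53 W/m².
Ratio Q̄_A / Q̄_B = 260.25 / 480.53 = 0.5416.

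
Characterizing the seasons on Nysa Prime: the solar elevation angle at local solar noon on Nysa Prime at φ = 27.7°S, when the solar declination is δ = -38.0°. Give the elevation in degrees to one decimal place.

79.7°

At local noon the hour angle is zero, so the zenith angle equals |φ − δ| = |-27.7° − (-38.000°)| = 10.300°.
Elevation = 90° − 10.300° = 79.7°.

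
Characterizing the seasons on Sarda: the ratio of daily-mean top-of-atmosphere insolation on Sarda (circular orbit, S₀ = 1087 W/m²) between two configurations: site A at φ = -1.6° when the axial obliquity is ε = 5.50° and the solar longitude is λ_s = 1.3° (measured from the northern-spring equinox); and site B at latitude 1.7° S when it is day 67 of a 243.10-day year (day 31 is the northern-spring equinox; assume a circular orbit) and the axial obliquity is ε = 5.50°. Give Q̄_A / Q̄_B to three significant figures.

— Configuration A (φ=-1.6°):
Solar declination: sin δ = sin ε · sin λ_s = sin 5.50° × sin 1.3° = 0.00217, so δ = +0.125°.
cos H₀ = −tan(-1.6°) tan(+0.125°) = 0.0001, H₀ = 1.5707 rad.
Bracket: H₀ sin φ sin δ + cos φ cos δ sin H₀ = 1.5707×-0.02792×0.00217 + 0.99961×1.00000×1.00000 = -0.000095 + 0.999610 = 0.999515.
Q̄ = (S₀/π) × [bracket] = (1087/π) × 0.999515 = 345.84 W/m².
— Configuration B (φ=-1.7°):
Solar longitude: λ_s = 360° × (67 − 31)/243.10 = 53.311°.
sin δ = sin 5.50° × sin 53.311° = 0.07686, so δ = +4.408°.
cos H₀ = −tan(-1.7°) tan(+4.408°) = 0.0023, H₀ = 1.5685 rad.
Bracket: H₀ sin φ sin δ + cos φ cos δ sin H₀ = 1.5685×-0.02967×0.07686 + 0.99956×0.99704×1.00000 = -0.003577 + 0.996601 = 0.993024.
Q̄ = (S₀/π) × [bracket] = (1087/π) × 0.993024 = 343.59 W/m².
Ratio Q̄_A / Q̄_B = 345.84 / 343.59 = 1.007.

Q̄_A / Q̄_B ≈ 1.01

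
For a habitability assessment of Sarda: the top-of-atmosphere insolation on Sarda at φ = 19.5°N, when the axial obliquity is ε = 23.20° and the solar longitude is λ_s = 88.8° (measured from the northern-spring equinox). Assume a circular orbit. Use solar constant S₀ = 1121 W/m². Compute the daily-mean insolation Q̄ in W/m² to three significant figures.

Q̄ ≈ 386 W/m²

Solar declination: sin δ = sin ε · sin λ_s = sin 23.20° × sin 88.8° = 0.39386, so δ = +23.195°.
cos H₀ = −tan(+19.5°) tan(+23.195°) = -0.1517, H₀ = 1.7231 rad.
Bracket: H₀ sin φ sin δ + cos φ cos δ sin H₀ = 1.7231×0.33381×0.39386 + 0.94264×0.91917×0.98842 = 0.226544 + 0.856413 = 1.082957.
Q̄ = (S₀/π) × [bracket] = (1121/π) × 1.082957 = 386.4 W/m².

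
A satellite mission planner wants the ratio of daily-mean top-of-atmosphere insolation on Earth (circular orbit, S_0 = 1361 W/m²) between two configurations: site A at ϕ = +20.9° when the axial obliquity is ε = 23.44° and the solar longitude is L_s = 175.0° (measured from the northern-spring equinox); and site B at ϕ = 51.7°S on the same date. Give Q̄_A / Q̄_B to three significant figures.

Q̄_A / Q̄_B ≈ 1.65

— Configuration A (ϕ=+20.9°):
Solar declination: sin δ = sin ε · sin L_s = sin 23.44° × sin 175.0° = 0.03467, so δ = +1.987°.
cos h₀ = −tan(+20.9°) tan(+1.987°) = -0.0132, h₀ = 1.5840 rad.
Bracket: h₀ sin ϕ sin δ + cos ϕ cos δ sin h₀ = 1.5840×0.35674×0.03467 + 0.93420×0.99940×0.99991 = 0.019591 + 0.933555 = 0.953146.
Q̄ = (S_0/π) × [bracket] = (1361/π) × 0.953146 = 412.92 W/m².
— Configuration B (ϕ=-51.7°):
cos h₀ = −tan(-51.7°) tan(+1.987°) = 0.0439, h₀ = 1.5269 rad.
Bracket: h₀ sin ϕ sin δ + cos ϕ cos δ sin h₀ = 1.5269×-0.78478×0.03467 + 0.61978×0.99940×0.99903 = -0.041544 + 0.618807 = 0.577263.
Q̄ = (S_0/π) × [bracket] = (1361/π) × 0.577263 = 250.08 W/m².
Ratio Q̄_A / Q̄_B = 412.92 / 250.08 = 1.651.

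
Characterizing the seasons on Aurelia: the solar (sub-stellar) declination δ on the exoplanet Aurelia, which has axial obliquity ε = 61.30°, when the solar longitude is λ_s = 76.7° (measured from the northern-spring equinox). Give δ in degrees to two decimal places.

sin δ = sin ε · sin λ_s = sin 61.30° × sin 76.7° = 0.853620.
δ = arcsin(0.853620) = +58.61°.

δ = +58.61°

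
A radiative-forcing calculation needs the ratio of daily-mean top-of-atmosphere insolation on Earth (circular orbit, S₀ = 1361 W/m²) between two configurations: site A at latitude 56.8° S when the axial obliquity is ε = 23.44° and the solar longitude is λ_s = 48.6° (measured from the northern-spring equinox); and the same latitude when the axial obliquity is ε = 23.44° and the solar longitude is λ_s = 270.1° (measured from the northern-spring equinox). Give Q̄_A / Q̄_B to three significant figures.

— Configuration A (φ=-56.8°):
Solar declination: sin δ = sin ε · sin λ_s = sin 23.44° × sin 48.6° = 0.29839, so δ = +17.361°.
cos H₀ = −tan(-56.8°) tan(+17.361°) = 0.4777, H₀ = 1.0727 rad.
Bracket: H₀ sin φ sin δ + cos φ cos δ sin H₀ = 1.0727×-0.83676×0.29839 + 0.54756×0.95445×0.87850 = -0.267833 + 0.459120 = 0.191287.
Q̄ = (S₀/π) × [bracket] = (1361/π) × 0.191287 = 82.869 W/m².
— Configuration B (φ=-56.8°):
Solar declination: sin δ = sin ε · sin λ_s = sin 23.44° × sin 270.1° = -0.39779, so δ = -23.440°.
cos H₀ = −tan(-56.8°) tan(-23.440°) = -0.6626, H₀ = 2.2950 rad.
Bracket: H₀ sin φ sin δ + cos φ cos δ sin H₀ = 2.2950×-0.83676×-0.39779 + 0.54756×0.91748×0.74901 = 0.763902 + 0.376284 = 1.140186.
Q̄ = (S₀/π) × [bracket] = (1361/π) × 1.140186 = 493.95 W/m².
Ratio Q̄_A / Q̄_B = 82.869 / 493.95 = 0.1678.

Q̄_A / Q̄_B ≈ 0.168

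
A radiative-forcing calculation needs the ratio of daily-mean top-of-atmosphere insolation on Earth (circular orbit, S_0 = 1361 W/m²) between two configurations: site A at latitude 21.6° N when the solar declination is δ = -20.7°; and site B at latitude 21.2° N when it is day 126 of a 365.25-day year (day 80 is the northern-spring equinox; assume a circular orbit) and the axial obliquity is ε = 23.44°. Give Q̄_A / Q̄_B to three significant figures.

— Configuration A (ϕ=+21.6°):
cos h₀ = −tan(+21.6°) tan(-20.700°) = 0.1496, h₀ = 1.4206 rad.
Bracket: h₀ sin ϕ sin δ + cos ϕ cos δ sin h₀ = 1.4206×0.36812×-0.35347 + 0.92978×0.93544×0.98875 = -0.184848 + 0.859969 = 0.675121.
Q̄ = (S_0/π) × [bracket] = (1361/π) × 0.675121 = 292.48 W/m².
— Configuration B (ϕ=+21.2°):
Solar longitude: L_s = 360° × (126 − 80)/365.25 = 45.339°.
sin δ = sin 23.44° × sin 45.339° = 0.28294, so δ = +16.436°.
cos h₀ = −tan(+21.2°) tan(+16.436°) = -0.1144, h₀ = 1.6855 rad.
Bracket: h₀ sin ϕ sin δ + cos ϕ cos δ sin h₀ = 1.6855×0.36162×0.28294 + 0.93232×0.95914×0.99343 = 0.172455 + 0.888350 = 1.060805.
Q̄ = (S_0/π) × [bracket] = (1361/π) × 1.060805 = 459.56 W/m².
Ratio Q̄_A / Q̄_B = 292.48 / 459.56 = 0.6364.

Q̄_A / Q̄_B ≈ 0.636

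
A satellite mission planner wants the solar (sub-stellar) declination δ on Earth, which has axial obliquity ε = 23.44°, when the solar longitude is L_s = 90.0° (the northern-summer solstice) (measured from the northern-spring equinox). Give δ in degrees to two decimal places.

sin δ = sin ε · sin L_s = sin 23.44° × sin 90.0° = 0.397789.
δ = arcsin(0.397789) = +23.44°.

δ = +23.44°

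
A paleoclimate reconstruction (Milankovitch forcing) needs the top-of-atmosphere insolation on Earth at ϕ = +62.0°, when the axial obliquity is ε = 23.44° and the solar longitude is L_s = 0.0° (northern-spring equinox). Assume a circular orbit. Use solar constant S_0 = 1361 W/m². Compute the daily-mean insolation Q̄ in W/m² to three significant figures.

Q̄ ≈ 203 W/m²

Solar declination: sin δ = sin ε · sin L_s = sin 23.44° × sin 0.0° = 0.00000, so δ = +0.000°.
cos h₀ = −tan(+62.0°) tan(+0.000°) = -0.0000, h₀ = 1.5708 rad.
Bracket: h₀ sin ϕ sin δ + cos ϕ cos δ sin h₀ = 1.5708×0.88295×0.00000 + 0.46947×1.00000×1.00000 = 0.000000 + 0.469470 = 0.469470.
Q̄ = (S_0/π) × [bracket] = (1361/π) × 0.469470 = 203.4 W/m².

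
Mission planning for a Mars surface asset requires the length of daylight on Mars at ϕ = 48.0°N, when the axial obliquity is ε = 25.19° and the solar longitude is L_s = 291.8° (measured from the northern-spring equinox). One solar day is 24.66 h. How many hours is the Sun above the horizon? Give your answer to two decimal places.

Solar declination: sin δ = sin ε · sin L_s = sin 25.19° × sin 291.8° = -0.39518, so δ = -23.277°.
cos h₀ = −tan ϕ · tan δ = −tan(+48.0°) × tan(-23.277°) = 0.4778, so h₀ = 1.0727 rad = 61.46°.
Daylight = 2h₀/(2π) × 24.66 h = (1.0727/π) × 24.66 = 8.42 h.

8.42 h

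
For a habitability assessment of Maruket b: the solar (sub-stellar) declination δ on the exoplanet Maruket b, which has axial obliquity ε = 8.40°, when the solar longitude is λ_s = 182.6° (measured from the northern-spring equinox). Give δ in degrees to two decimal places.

sin δ = sin ε · sin λ_s = sin 8.40° × sin 182.6° = -0.006627.
δ = arcsin(-0.006627) = -0.38°.

δ = -0.38°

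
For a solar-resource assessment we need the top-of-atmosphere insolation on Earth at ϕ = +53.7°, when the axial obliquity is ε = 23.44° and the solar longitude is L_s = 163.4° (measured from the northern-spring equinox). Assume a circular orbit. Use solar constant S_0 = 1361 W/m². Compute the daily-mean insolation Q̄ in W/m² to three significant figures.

Q̄ ≈ 320 W/m²

Solar declination: sin δ = sin ε · sin L_s = sin 23.44° × sin 163.4° = 0.11364, so δ = +6.525°.
cos h₀ = −tan(+53.7°) tan(+6.525°) = -0.1557, h₀ = 1.7271 rad.
Bracket: h₀ sin ϕ sin δ + cos ϕ cos δ sin h₀ = 1.7271×0.80593×0.11364 + 0.59201×0.99352×0.98780 = 0.158178 + 0.580998 = 0.739176.
Q̄ = (S_0/π) × [bracket] = (1361/π) × 0.739176 = 320.2 W/m².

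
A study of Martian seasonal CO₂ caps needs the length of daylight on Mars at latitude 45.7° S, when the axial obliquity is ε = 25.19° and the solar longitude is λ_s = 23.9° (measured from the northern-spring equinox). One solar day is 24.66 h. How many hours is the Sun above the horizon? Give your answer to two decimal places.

10.91 h

Solar declination: sin δ = sin ε · sin λ_s = sin 25.19° × sin 23.9° = 0.17244, so δ = +9.930°.
cos H₀ = −tan φ · tan δ = −tan(-45.7°) × tan(+9.930°) = 0.1794, so H₀ = 1.3904 rad = 79.67°.
Daylight = 2H₀/(2π) × 24.66 h = (1.3904/π) × 24.66 = 10.91 h.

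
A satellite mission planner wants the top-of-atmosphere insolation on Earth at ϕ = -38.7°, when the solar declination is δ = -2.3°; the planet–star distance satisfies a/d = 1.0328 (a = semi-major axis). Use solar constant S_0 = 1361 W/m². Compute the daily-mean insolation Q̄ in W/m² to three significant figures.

Q̄ ≈ 379 W/m²

cos h₀ = −tan(-38.7°) tan(-2.300°) = -0.0322, h₀ = 1.6030 rad.
Bracket: h₀ sin ϕ sin δ + cos ϕ cos δ sin h₀ = 1.6030×-0.62524×-0.04013 + 0.78043×0.99919×0.99948 = 0.040221 + 0.779392 = 0.819613.
Inverse-square distance factor (a/d)² = 1.0328² = 1.066676.
Q̄ = (S_0/π) × 1.066676 × [bracket] = (1361/π) × 1.066676 × 0.819613 = 378.7 W/m².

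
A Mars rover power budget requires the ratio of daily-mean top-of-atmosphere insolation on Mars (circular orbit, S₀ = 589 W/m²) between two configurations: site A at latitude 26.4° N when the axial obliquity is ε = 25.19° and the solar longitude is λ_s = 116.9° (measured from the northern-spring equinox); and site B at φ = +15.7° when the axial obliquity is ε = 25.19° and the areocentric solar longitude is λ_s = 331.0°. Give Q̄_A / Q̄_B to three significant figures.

— Configuration A (φ=+26.4°):
Solar declination: sin δ = sin ε · sin λ_s = sin 25.19° × sin 116.9° = 0.37957, so δ = +22.307°.
cos H₀ = −tan(+26.4°) tan(+22.307°) = -0.2037, H₀ = 1.7759 rad.
Bracket: H₀ sin φ sin δ + cos φ cos δ sin H₀ = 1.7759×0.44464×0.37957 + 0.89571×0.92516×0.97904 = 0.299722 + 0.811306 = 1.111028.
Q̄ = (S₀/π) × [bracket] = (589/π) × 1.111028 = 208.30 W/m².
— Configuration B (φ=+15.7°):
sin δ = sin 25.19° × sin 331.0° = -0.20635, so δ = -11.908°.
cos H₀ = −tan(+15.7°) tan(-11.908°) = 0.0593, H₀ = 1.5115 rad.
Bracket: H₀ sin φ sin δ + cos φ cos δ sin H₀ = 1.5115×0.27060×-0.20635 + 0.96269×0.97848×0.99824 = -0.084400 + 0.940315 = 0.855915.
Q̄ = (S₀/π) × [bracket] = (589/π) × 0.855915 = 160.47 W/m².
Ratio Q̄_A / Q̄_B = 208.30 / 160.47 = 1.298.

Q̄_A / Q̄_B ≈ 1.30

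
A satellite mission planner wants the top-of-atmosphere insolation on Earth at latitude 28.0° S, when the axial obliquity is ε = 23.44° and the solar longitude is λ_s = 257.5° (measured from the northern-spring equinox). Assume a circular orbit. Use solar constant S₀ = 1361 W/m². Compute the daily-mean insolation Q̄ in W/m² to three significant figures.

Q̄ ≈ 485 W/m²

Solar declination: sin δ = sin ε · sin λ_s = sin 23.44° × sin 257.5° = -0.38836, so δ = -22.852°.
cos H₀ = −tan(-28.0°) tan(-22.852°) = -0.2241, H₀ = 1.7968 rad.
Bracket: H₀ sin φ sin δ + cos φ cos δ sin H₀ = 1.7968×-0.46947×-0.38836 + 0.88295×0.92151×0.97457 = 0.327599 + 0.792956 = 1.120555.
Q̄ = (S₀/π) × [bracket] = (1361/π) × 1.120555 = 485.4 W/m².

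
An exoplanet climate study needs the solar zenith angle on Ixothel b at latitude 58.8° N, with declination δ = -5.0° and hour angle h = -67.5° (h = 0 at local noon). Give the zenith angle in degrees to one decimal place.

θ_z = 82.9°

cos θ_z = sin φ sin δ + cos φ cos δ cos h = -0.074550 + 0.197486 = 0.122936.
θ_z = arccos(0.122936) = 82.9°.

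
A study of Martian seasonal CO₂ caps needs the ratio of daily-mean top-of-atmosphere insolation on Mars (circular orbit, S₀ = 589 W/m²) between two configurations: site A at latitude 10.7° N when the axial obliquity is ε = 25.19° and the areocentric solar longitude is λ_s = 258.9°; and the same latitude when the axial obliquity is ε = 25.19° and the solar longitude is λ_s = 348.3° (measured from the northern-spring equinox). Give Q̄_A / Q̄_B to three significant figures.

Q̄_A / Q̄_B ≈ 0.812

— Configuration A (φ=+10.7°):
sin δ = sin 25.19° × sin 258.9° = -0.41766, so δ = -24.687°.
cos H₀ = −tan(+10.7°) tan(-24.687°) = 0.0869, H₀ = 1.4838 rad.
Bracket: H₀ sin φ sin δ + cos φ cos δ sin H₀ = 1.4838×0.18567×-0.41766 + 0.98261×0.90860×0.99622 = -0.115064 + 0.889425 = 0.774361.
Q̄ = (S₀/π) × [bracket] = (589/π) × 0.774361 = 145.18 W/m².
— Configuration B (φ=+10.7°):
Solar declination: sin δ = sin ε · sin λ_s = sin 25.19° × sin 348.3° = -0.08631, so δ = -4.951°.
cos H₀ = −tan(+10.7°) tan(-4.951°) = 0.0164, H₀ = 1.5544 rad.
Bracket: H₀ sin φ sin δ + cos φ cos δ sin H₀ = 1.5544×0.18567×-0.08631 + 0.98261×0.99627×0.99987 = -0.024910 + 0.978818 = 0.953908.
Q̄ = (S₀/π) × [bracket] = (589/π) × 0.953908 = 178.84 W/m².
Ratio Q̄_A / Q̄_B = 145.18 / 178.84 = 0.8118.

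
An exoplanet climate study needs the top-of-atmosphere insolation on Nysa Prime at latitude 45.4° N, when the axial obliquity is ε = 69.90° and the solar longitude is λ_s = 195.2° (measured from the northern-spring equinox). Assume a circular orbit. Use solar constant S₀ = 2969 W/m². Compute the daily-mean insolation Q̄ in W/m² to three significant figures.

Solar declination: sin δ = sin ε · sin λ_s = sin 69.90° × sin 195.2° = -0.24622, so δ = -14.254°.
cos H₀ = −tan(+45.4°) tan(-14.254°) = 0.2576, H₀ = 1.3102 rad.
Bracket: H₀ sin φ sin δ + cos φ cos δ sin H₀ = 1.3102×0.71203×-0.24622 + 0.70215×0.96921×0.96625 = -0.229699 + 0.657563 = 0.427864.
Q̄ = (S₀/π) × [bracket] = (2969/π) × 0.427864 = 404.4 W/m².

Q̄ ≈ 404 W/m²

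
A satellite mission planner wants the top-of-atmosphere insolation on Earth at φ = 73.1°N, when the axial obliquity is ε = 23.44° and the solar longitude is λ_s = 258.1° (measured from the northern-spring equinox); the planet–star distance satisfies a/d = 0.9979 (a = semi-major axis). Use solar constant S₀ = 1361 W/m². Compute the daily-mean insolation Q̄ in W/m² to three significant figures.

Solar declination: sin δ = sin ε · sin λ_s = sin 23.44° × sin 258.1° = -0.38924, so δ = -22.907°.
cos H₀ = −tan(+73.1°) tan(-22.907°) = 1.3908 ≥ 1 ⇒ polar night, H₀ = 0 and Q̄ = 0.
Inverse-square distance factor (a/d)² = 0.9979² = 0.995804.

Q̄ ≈ 0.00 W/m²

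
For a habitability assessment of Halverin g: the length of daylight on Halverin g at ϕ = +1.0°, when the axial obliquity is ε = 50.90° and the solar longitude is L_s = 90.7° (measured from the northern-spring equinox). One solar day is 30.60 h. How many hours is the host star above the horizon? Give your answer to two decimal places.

15.51 h

Solar declination: sin δ = sin ε · sin L_s = sin 50.90° × sin 90.7° = 0.77599, so δ = +50.895°.
cos h₀ = −tan ϕ · tan δ = −tan(+1.0°) × tan(+50.895°) = -0.0215, so h₀ = 1.5923 rad = 91.23°.
Daylight = 2h₀/(2π) × 30.60 h = (1.5923/π) × 30.60 = 15.51 h.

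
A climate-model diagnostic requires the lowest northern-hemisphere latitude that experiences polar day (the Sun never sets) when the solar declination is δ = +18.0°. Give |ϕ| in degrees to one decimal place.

|ϕ| = 72.0°

Polar day requires cos h₀ = −tan ϕ tan δ ≤ −1, i.e. tan ϕ tan δ ≥ 1.
The boundary is |tan ϕ| · |tan δ| = 1, so |ϕ| = 90° − |δ| = 90° − 18.0° = 72.0° in the northern hemisphere.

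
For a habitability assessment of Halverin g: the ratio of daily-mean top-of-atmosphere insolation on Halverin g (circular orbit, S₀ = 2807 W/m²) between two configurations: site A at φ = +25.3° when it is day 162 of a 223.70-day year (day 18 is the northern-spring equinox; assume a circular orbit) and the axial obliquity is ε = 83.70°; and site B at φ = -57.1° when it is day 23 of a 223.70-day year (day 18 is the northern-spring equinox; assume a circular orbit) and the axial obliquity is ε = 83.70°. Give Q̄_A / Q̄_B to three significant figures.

— Configuration A (φ=+25.3°):
Solar longitude: λ_s = 360° × (162 − 18)/223.70 = 231.739°.
sin δ = sin 83.70° × sin 231.739° = -0.78046, so δ = -51.302°.
cos H₀ = −tan(+25.3°) tan(-51.302°) = 0.5901, H₀ = 0.9396 rad.
Bracket: H₀ sin φ sin δ + cos φ cos δ sin H₀ = 0.9396×0.42736×-0.78046 + 0.90408×0.62521×0.80735 = -0.313392 + 0.456346 = 0.142954.
Q̄ = (S₀/π) × [bracket] = (2807/π) × 0.142954 = 127.73 W/m².
— Configuration B (φ=-57.1°):
Solar longitude: λ_s = 360° × (23 − 18)/223.70 = 8.046°.
sin δ = sin 83.70° × sin 8.046° = 0.13913, so δ = +7.998°.
cos H₀ = −tan(-57.1°) tan(+7.998°) = 0.2172, H₀ = 1.3519 rad.
Bracket: H₀ sin φ sin δ + cos φ cos δ sin H₀ = 1.3519×-0.83962×0.13913 + 0.54317×0.99027×0.97613 = -0.157924 + 0.525046 = 0.367122.
Q̄ = (S₀/π) × [bracket] = (2807/π) × 0.367122 = 328.02 W/m².
Ratio Q̄_A / Q̄_B = 127.73 / 328.02 = 0.3894.

Q̄_A / Q̄_B ≈ 0.389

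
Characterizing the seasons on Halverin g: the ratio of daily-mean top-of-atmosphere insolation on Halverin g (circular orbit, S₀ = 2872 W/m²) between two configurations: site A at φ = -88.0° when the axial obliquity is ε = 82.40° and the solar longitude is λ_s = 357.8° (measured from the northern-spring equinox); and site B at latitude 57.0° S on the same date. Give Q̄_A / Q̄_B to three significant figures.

Q̄_A / Q̄_B ≈ 0.201

— Configuration A (φ=-88.0°):
Solar declination: sin δ = sin ε · sin λ_s = sin 82.40° × sin 357.8° = -0.03805, so δ = -2.181°.
cos H₀ = −tan(-88.0°) tan(-2.181°) = -1.0904 ≤ −1 ⇒ polar day, H₀ = π.
Bracket: H₀ sin φ sin δ + cos φ cos δ sin H₀ = 3.1416×-0.99939×-0.03805 + 0.03490×0.99928×0.00000 = 0.119465 + 0.000000 = 0.119465.
Q̄ = (S₀/π) × [bracket] = (2872/π) × 0.119465 = 109.21 W/m².
— Configuration B (φ=-57.0°):
cos H₀ = −tan(-57.0°) tan(-2.181°) = -0.0586, H₀ = 1.6295 rad.
Bracket: H₀ sin φ sin δ + cos φ cos δ sin H₀ = 1.6295×-0.83867×-0.03805 + 0.54464×0.99928×0.99828 = 0.052000 + 0.543312 = 0.595312.
Q̄ = (S₀/π) × [bracket] = (2872/π) × 0.595312 = 544.23 W/m².
Ratio Q̄_A / Q̄_B = 109.21 / 544.23 = 0.2007.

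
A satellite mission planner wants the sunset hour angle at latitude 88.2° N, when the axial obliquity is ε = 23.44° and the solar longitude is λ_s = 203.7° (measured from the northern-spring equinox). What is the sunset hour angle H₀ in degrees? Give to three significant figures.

Solar declination: sin δ = sin ε · sin λ_s = sin 23.44° × sin 203.7° = -0.15989, so δ = -9.201°.
cos H₀ = −tan φ · tan δ = 5.1541 ≥ 1, so the Sun never rises (polar night) and H₀ = 0.

H₀ = 0.00°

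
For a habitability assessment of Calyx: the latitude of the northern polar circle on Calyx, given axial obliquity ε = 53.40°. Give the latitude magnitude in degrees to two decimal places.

The polar circle is the lowest latitude that experiences at least one full rotation of continuous daylight at the northern-summer solstice; it lies at |φ| = 90° − ε = 90° − 53.40° = 36.60°.

36.60°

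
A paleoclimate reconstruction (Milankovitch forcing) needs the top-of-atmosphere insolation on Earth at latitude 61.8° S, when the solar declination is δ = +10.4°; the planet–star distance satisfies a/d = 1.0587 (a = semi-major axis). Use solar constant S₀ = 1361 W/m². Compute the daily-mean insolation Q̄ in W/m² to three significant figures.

Q̄ ≈ 118 W/m²

cos H₀ = −tan(-61.8°) tan(+10.400°) = 0.3423, H₀ = 1.2214 rad.
Bracket: H₀ sin φ sin δ + cos φ cos δ sin H₀ = 1.2214×-0.88130×0.18052 + 0.47255×0.98357×0.93959 = -0.194315 + 0.436708 = 0.242393.
Inverse-square distance factor (a/d)² = 1.0587² = 1.120846.
Q̄ = (S₀/π) × 1.120846 × [bracket] = (1361/π) × 1.120846 × 0.242393 = 117.7 W/m².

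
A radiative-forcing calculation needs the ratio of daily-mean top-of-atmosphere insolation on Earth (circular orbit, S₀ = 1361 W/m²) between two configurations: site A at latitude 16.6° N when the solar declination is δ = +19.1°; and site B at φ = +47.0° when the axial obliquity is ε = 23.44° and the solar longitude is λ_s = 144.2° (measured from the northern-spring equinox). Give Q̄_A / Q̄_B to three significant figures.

— Configuration A (φ=+16.6°):
cos H₀ = −tan(+16.6°) tan(+19.100°) = -0.1032, H₀ = 1.6742 rad.
Bracket: H₀ sin φ sin δ + cos φ cos δ sin H₀ = 1.6742×0.28569×0.32722 + 0.95832×0.94495×0.99466 = 0.156510 + 0.900729 = 1.057239.
Q̄ = (S₀/π) × [bracket] = (1361/π) × 1.057239 = 458.02 W/m².
— Configuration B (φ=+47.0°):
Solar declination: sin δ = sin ε · sin λ_s = sin 23.44° × sin 144.2° = 0.23269, so δ = +13.455°.
cos H₀ = −tan(+47.0°) tan(+13.455°) = -0.2566, H₀ = 1.8303 rad.
Bracket: H₀ sin φ sin δ + cos φ cos δ sin H₀ = 1.8303×0.73135×0.23269 + 0.68200×0.97255×0.96653 = 0.311476 + 0.641079 = 0.952555.
Q̄ = (S₀/π) × [bracket] = (1361/π) × 0.952555 = 412.67 W/m².
Ratio Q̄_A / Q̄_B = 458.02 / 412.67 = 1.110.

Q̄_A / Q̄_B ≈ 1.11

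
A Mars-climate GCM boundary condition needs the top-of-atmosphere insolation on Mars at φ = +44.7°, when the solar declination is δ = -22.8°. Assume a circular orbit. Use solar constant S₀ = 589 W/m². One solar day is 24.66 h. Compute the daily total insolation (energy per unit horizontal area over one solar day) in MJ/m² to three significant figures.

cos H₀ = −tan(+44.7°) tan(-22.800°) = 0.4160, H₀ = 1.1418 rad.
Bracket: H₀ sin φ sin δ + cos φ cos δ sin H₀ = 1.1418×0.70339×-0.38752 + 0.71080×0.92186×0.90937 = -0.311229 + 0.595872 = 0.284643.
Q̄ = (S₀/π) × [bracket] = (589/π) × 0.284643 = 53.366 W/m².
Daily total = Q̄ × 24.66 h × 3600 s/h = 53.366 × 24.66 × 3600 / 10⁶ = 4.738 MJ/m².

4.74 MJ/m²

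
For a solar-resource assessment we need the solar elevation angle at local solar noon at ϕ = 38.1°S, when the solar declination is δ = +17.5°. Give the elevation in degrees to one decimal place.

34.4°

At local noon the hour angle is zero, so the zenith angle equals |ϕ − δ| = |-38.1° − (+17.500°)| = 55.600°.
Elevation = 90° − 55.600° = 34.4°.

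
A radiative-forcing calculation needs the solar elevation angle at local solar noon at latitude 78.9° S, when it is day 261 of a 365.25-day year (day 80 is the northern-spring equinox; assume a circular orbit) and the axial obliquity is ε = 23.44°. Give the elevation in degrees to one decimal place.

Solar longitude: λ_s = 360° × (261 − 80)/365.25 = 178.398°.
sin δ = sin 23.44° × sin 178.398° = 0.01112, so δ = +0.637°.
At local noon the hour angle is zero, so the zenith angle equals |φ − δ| = |-78.9° − (+0.637°)| = 79.537°.
Elevation = 90° − 79.537° = 10.5°.

10.5°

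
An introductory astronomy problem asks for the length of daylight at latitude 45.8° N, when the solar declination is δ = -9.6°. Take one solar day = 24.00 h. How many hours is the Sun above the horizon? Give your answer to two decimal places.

10.66 h

cos h₀ = −tan ϕ · tan δ = −tan(+45.8°) × tan(-9.600°) = 0.1739, so h₀ = 1.3960 rad = 79.98°.
Daylight = 2h₀/(2π) × 24.00 h = (1.3960/π) × 24.00 = 10.66 h.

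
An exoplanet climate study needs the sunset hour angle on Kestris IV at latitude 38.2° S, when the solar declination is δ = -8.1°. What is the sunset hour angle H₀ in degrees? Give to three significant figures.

H₀ = 96.4°

cos H₀ = −tan φ · tan δ = −tan(-38.2°) × tan(-8.100°) = -0.1120, so H₀ = 1.6830 rad = 96.43°.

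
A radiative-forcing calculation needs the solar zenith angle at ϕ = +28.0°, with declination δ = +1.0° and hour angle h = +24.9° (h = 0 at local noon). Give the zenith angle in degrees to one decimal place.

θ_z = 36.0°

cos θ_z = sin ϕ sin δ + cos ϕ cos δ cos h = 0.008193 + 0.800750 = 0.808943.
θ_z = arccos(0.808943) = 36.0°.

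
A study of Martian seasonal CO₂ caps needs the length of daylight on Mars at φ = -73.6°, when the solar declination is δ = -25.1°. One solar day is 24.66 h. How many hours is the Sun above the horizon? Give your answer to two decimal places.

24.66 h

Sunrise equation: cos H₀ = −tan φ · tan δ = -1.5916 ≤ −1, so the Sun never sets (polar day) and H₀ = π.
Daylight = 2H₀/(2π) × 24.66 h = (3.1416/π) × 24.66 = 24.66 h.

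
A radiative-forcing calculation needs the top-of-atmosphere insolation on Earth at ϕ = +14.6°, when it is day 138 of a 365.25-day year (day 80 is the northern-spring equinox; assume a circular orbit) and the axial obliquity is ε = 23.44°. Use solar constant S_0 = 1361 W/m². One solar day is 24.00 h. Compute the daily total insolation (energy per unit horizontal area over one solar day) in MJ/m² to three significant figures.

Solar longitude: L_s = 360° × (138 − 80)/365.25 = 57.166°.
sin δ = sin 23.44° × sin 57.166° = 0.33424, so δ = +19.526°.
cos h₀ = −tan(+14.6°) tan(+19.526°) = -0.0924, h₀ = 1.6633 rad.
Bracket: h₀ sin ϕ sin δ + cos ϕ cos δ sin h₀ = 1.6633×0.25207×0.33424 + 0.96771×0.94249×0.99572 = 0.140136 + 0.908153 = 1.048289.
Q̄ = (S_0/π) × [bracket] = (1361/π) × 1.048289 = 454.14 W/m².
Daily total = Q̄ × 24.00 h × 3600 s/h = 454.14 × 24.00 × 3600 / 10⁶ = 39.24 MJ/m².

39.2 MJ/m²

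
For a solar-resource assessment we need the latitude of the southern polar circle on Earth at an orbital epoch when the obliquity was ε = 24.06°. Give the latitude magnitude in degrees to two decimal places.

The polar circle is the lowest latitude that experiences at least one full rotation of continuous darkness at the northern-summer solstice; it lies at |φ| = 90° − ε = 90° − 24.06° = 65.94°.

65.94°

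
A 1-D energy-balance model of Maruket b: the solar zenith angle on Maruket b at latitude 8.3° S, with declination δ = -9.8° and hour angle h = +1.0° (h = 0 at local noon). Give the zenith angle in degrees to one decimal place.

cos θ_z = sin φ sin δ + cos φ cos δ cos h = 0.024571 + 0.974938 = 0.999509.
θ_z = arccos(0.999509) = 1.8°.

θ_z = 1.8°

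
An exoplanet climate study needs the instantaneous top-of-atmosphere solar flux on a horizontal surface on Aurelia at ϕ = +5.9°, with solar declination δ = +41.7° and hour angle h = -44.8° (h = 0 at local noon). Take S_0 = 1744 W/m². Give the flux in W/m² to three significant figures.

1.04e+03 W/m²

cos θ_z = sin ϕ sin δ + cos ϕ cos δ cos h = 0.068381 + 0.526986 = 0.595367.
Flux = S_0 · cos θ_z = 1744 × 0.595367 = 1038 W/m².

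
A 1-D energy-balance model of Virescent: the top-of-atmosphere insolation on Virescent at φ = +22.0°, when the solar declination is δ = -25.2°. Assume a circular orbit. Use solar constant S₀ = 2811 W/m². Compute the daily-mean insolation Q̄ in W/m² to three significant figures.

Q̄ ≈ 540 W/m²

cos H₀ = −tan(+22.0°) tan(-25.200°) = 0.1901, H₀ = 1.3795 rad.
Bracket: H₀ sin φ sin δ + cos φ cos δ sin H₀ = 1.3795×0.37461×-0.42578 + 0.92718×0.90483×0.98176 = -0.220032 + 0.823638 = 0.603606.
Q̄ = (S₀/π) × [bracket] = (2811/π) × 0.603606 = 540.1 W/m².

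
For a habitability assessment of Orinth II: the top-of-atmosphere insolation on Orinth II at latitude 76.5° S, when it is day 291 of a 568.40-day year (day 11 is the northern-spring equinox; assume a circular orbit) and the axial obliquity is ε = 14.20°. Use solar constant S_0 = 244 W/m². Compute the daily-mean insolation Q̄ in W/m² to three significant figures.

Q̄ ≈ 16.8 W/m²

Solar longitude: L_s = 360° × (291 − 11)/568.40 = 177.340°.
sin δ = sin 14.20° × sin 177.340° = 0.01138, so δ = +0.652°.
cos h₀ = −tan(-76.5°) tan(+0.652°) = 0.0474, h₀ = 1.5234 rad.
Bracket: h₀ sin ϕ sin δ + cos ϕ cos δ sin h₀ = 1.5234×-0.97237×0.01138 + 0.23345×0.99994×0.99887 = -0.016857 + 0.233172 = 0.216315.
Q̄ = (S_0/π) × [bracket] = (244/π) × 0.216315 = 16.80 W/m².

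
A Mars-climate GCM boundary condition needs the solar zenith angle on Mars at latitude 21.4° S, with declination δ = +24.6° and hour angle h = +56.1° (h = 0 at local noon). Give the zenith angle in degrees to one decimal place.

θ_z = 71.3°

cos θ_z = sin φ sin δ + cos φ cos δ cos h = -0.151891 + 0.472159 = 0.320268.
θ_z = arccos(0.320268) = 71.3°.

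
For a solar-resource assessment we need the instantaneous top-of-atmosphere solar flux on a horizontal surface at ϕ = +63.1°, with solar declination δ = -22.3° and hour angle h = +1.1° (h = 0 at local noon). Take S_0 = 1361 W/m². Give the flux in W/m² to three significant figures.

cos θ_z = sin ϕ sin δ + cos ϕ cos δ cos h = -0.338398 + 0.418520 = 0.080122.
Flux = S_0 · cos θ_z = 1361 × 0.080122 = 109.0 W/m².

109 W/m²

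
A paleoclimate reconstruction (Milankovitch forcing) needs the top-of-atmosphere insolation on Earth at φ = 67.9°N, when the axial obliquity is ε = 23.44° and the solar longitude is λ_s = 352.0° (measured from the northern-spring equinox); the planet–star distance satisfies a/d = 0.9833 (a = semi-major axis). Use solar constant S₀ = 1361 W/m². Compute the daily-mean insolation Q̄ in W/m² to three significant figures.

Solar declination: sin δ = sin ε · sin λ_s = sin 23.44° × sin 352.0° = -0.05536, so δ = -3.174°.
cos H₀ = −tan(+67.9°) tan(-3.174°) = 0.1365, H₀ = 1.4338 rad.
Bracket: H₀ sin φ sin δ + cos φ cos δ sin H₀ = 1.4338×0.92653×-0.05536 + 0.37622×0.99847×0.99063 = -0.073543 + 0.372125 = 0.298582.
Inverse-square distance factor (a/d)² = 0.9833² = 0.966879.
Q̄ = (S₀/π) × 0.966879 × [bracket] = (1361/π) × 0.966879 × 0.298582 = 125.1 W/m².

Q̄ ≈ 125 W/m²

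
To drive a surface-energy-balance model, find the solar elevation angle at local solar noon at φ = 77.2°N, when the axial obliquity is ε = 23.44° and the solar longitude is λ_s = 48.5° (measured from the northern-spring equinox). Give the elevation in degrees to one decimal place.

Solar declination: sin δ = sin ε · sin λ_s = sin 23.44° × sin 48.5° = 0.29793, so δ = +17.333°.
At local noon the hour angle is zero, so the zenith angle equals |φ − δ| = |+77.2° − (+17.333°)| = 59.867°.
Elevation = 90° − 59.867° = 30.1°.

30.1°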